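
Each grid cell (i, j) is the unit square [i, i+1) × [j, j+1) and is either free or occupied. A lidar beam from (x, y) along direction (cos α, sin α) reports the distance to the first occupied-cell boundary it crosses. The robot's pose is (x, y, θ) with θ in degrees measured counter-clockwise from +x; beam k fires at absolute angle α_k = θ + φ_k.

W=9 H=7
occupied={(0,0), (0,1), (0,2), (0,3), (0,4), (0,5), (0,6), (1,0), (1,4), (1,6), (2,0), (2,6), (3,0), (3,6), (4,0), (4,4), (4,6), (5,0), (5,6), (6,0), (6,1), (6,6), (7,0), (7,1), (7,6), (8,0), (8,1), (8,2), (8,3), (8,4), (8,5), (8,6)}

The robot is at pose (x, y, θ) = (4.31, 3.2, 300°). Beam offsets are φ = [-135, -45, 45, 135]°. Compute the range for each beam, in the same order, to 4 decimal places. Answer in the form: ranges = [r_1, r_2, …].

ranges = [3.0910, 2.2776, 3.8202, 0.8282]

beam 1: φ=-135°, α=165°
  dir = (cos 165°, sin 165°) = (-0.9659, 0.2588); from cell (4,3)
  next x-line at t=0.3209, next y-line at t=3.0910; Δt_x=1.0353, Δt_y=3.8637
    x: enter (3,3) at t=0.3209
    x: enter (2,3) at t=1.3562
    x: enter (1,3) at t=2.3915
    y: enter (1,4) at t=3.0910 ← occupied
  → r_1 = 3.0910
beam 2: φ=-45°, α=255°
  dir = (cos 255°, sin 255°) = (-0.2588, -0.9659); from cell (4,3)
  next x-line at t=1.1977, next y-line at t=0.2071; Δt_x=3.8637, Δt_y=1.0353
    y: enter (4,2) at t=0.2071
    x: enter (3,2) at t=1.1977
    y: enter (3,1) at t=1.2423
    y: enter (3,0) at t=2.2776 ← occupied
  → r_2 = 2.2776
beam 3: φ=45°, α=345°
  dir = (cos 345°, sin 345°) = (0.9659, -0.2588); from cell (4,3)
  next x-line at t=0.7143, next y-line at t=0.7727; Δt_x=1.0353, Δt_y=3.8637
    x: enter (5,3) at t=0.7143
    y: enter (5,2) at t=0.7727
    x: enter (6,2) at t=1.7496
    x: enter (7,2) at t=2.7849
    x: enter (8,2) at t=3.8202 ← occupied
  → r_3 = 3.8202
beam 4: φ=135°, α=75°
  dir = (cos 75°, sin 75°) = (0.2588, 0.9659); from cell (4,3)
  next x-line at t=2.6660, next y-line at t=0.8282; Δt_x=3.8637, Δt_y=1.0353
    y: enter (4,4) at t=0.8282 ← occupied
  → r_4 = 0.8282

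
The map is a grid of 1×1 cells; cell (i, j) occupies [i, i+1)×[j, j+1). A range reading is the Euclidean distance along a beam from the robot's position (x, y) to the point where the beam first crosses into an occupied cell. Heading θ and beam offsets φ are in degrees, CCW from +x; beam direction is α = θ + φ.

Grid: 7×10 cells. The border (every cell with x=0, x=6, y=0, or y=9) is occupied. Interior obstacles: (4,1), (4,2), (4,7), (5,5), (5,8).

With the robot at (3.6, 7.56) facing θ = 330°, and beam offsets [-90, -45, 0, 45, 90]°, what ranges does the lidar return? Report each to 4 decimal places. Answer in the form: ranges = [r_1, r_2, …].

ranges = [5.2000, 4.7209, 0.4619, 0.4141, 1.6628]

beam 1: φ=-90°, α=240°
  cosα=-0.5000 sinα=-0.8660 | (3,7) | tMaxX 1.2000 tMaxY 0.6466 | tΔX 2.0000 tΔY 1.1547
    t=0.6466 [y] (3,6)
    t=1.2000 [x] (2,6)
    t=1.8013 [y] (2,5)
    t=2.9560 [y] (2,4)
    t=3.2000 [x] (1,4)
    t=4.1107 [y] (1,3)
    t=5.2000 [x] (0,3) — stop
  → r_1 = 5.2000
beam 2: φ=-45°, α=285°
  cosα=0.2588 sinα=-0.9659 | (3,7) | tMaxX 1.5455 tMaxY 0.5798 | tΔX 3.8637 tΔY 1.0353
    t=0.5798 [y] (3,6)
    t=1.5455 [x] (4,6)
    t=1.6150 [y] (4,5)
    t=2.6503 [y] (4,4)
    t=3.6856 [y] (4,3)
    t=4.7209 [y] (4,2) — stop
  → r_2 = 4.7209
beam 3: φ=0°, α=330°
  cosα=0.8660 sinα=-0.5000 | (3,7) | tMaxX 0.4619 tMaxY 1.1200 | tΔX 1.1547 tΔY 2.0000
    t=0.4619 [x] (4,7) — stop
  → r_3 = 0.4619
beam 4: φ=45°, α=15°
  cosα=0.9659 sinα=0.2588 | (3,7) | tMaxX 0.4141 tMaxY 1.7000 | tΔX 1.0353 tΔY 3.8637
    t=0.4141 [x] (4,7) — stop
  → r_4 = 0.4141
beam 5: φ=90°, α=60°
  cosα=0.5000 sinα=0.8660 | (3,7) | tMaxX 0.8000 tMaxY 0.5081 | tΔX 2.0000 tΔY 1.1547
    t=0.5081 [y] (3,8)
    t=0.8000 [x] (4,8)
    t=1.6628 [y] (4,9) — stop
  → r_5 = 1.6628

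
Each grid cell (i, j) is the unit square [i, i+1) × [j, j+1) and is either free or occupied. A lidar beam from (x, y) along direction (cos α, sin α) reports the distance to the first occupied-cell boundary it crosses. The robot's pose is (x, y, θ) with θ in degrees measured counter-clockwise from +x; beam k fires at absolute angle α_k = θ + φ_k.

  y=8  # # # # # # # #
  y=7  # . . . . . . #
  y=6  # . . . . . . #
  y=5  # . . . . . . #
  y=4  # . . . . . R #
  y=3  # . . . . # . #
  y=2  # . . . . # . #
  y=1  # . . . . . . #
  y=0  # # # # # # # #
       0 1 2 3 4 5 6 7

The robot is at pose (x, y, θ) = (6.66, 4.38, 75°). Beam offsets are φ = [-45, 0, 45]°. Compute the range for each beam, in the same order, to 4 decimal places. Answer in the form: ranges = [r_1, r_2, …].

beam 1: φ=-45°, α=30°
  direction (0.8660, 0.5000); cell (6,4); t to first gridline: x 0.3926, y 1.2400 (then +1.1547 / +2.0000)
    (7,4) via x @ 0.3926  # hit
  → r_1 = 0.3926
beam 2: φ=0°, α=75°
  direction (0.2588, 0.9659); cell (6,4); t to first gridline: x 1.3137, y 0.6419 (then +3.8637 / +1.0353)
    (6,5) via y @ 0.6419
    (7,5) via x @ 1.3137  # hit
  → r_2 = 1.3137
beam 3: φ=45°, α=120°
  direction (-0.5000, 0.8660); cell (6,4); t to first gridline: x 1.3200, y 0.7159 (then +2.0000 / +1.1547)
    (6,5) via y @ 0.7159
    (5,5) via x @ 1.3200
    (5,6) via y @ 1.8706
    (5,7) via y @ 3.0253
    (4,7) via x @ 3.3200
    (4,8) via y @ 4.1800  # hit
  → r_3 = 4.1800

ranges = [0.3926, 1.3137, 4.1800]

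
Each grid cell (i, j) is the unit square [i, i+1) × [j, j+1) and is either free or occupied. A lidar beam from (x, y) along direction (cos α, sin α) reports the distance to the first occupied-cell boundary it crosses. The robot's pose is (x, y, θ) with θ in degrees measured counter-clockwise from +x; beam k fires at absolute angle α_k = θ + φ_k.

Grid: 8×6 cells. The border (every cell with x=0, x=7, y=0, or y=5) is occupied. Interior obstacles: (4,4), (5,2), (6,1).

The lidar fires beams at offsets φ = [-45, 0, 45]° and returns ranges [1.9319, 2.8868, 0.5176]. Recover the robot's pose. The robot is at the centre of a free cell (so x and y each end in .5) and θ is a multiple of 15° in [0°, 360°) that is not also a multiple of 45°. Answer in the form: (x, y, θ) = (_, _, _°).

(x, y, θ) = (6.5, 2.5, 120°)

Candidates: 21 free-cell centres × 16 headings = 336 poses. Raycast each; keep the one whose scan matches to 4 dp.
  (6.5, 3.5, 300°): beam 1 = 1.5529 ≠ 1.9319 ✗
  (6.5, 3.5, 75°): beam 1 = 0.5774 ≠ 1.9319 ✗
  (5.5, 3.5, 240°): beam 1 = 4.6587 ≠ 1.9319 ✗
  (3.5, 2.5, 240°): beam 1 = 2.5882 ≠ 1.9319 ✗
  …
  (6.5, 2.5, 120°): r_1=1.9319, r_2=2.8868, r_3=0.5176 — all match ✓
Only this pose fits every beam.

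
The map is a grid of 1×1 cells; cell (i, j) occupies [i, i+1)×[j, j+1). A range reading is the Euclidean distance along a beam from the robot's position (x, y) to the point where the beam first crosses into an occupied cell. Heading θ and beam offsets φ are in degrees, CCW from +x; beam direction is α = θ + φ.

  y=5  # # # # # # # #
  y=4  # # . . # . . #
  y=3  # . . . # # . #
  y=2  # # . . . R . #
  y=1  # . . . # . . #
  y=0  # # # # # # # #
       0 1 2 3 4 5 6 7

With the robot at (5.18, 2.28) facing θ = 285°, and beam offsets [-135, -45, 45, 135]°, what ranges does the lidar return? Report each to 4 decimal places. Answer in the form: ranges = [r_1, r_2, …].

ranges = [3.6719, 0.3600, 2.1016, 0.8314]

beam 1: φ=-135°, α=150°
  direction (-0.8660, 0.5000); cell (5,2); t to first gridline: x 0.2078, y 1.4400 (then +1.1547 / +2.0000)
    (4,2) via x @ 0.2078
    (3,2) via x @ 1.3625
    (3,3) via y @ 1.4400
    (2,3) via x @ 2.5172
    (2,4) via y @ 3.4400
    (1,4) via x @ 3.6719  # hit
  → r_1 = 3.6719
beam 2: φ=-45°, α=240°
  direction (-0.5000, -0.8660); cell (5,2); t to first gridline: x 0.3600, y 0.3233 (then +2.0000 / +1.1547)
    (5,1) via y @ 0.3233
    (4,1) via x @ 0.3600  # hit
  → r_2 = 0.3600
beam 3: φ=45°, α=330°
  direction (0.8660, -0.5000); cell (5,2); t to first gridline: x 0.9469, y 0.5600 (then +1.1547 / +2.0000)
    (5,1) via y @ 0.5600
    (6,1) via x @ 0.9469
    (7,1) via x @ 2.1016  # hit
  → r_3 = 2.1016
beam 4: φ=135°, α=60°
  direction (0.5000, 0.8660); cell (5,2); t to first gridline: x 1.6400, y 0.8314 (then +2.0000 / +1.1547)
    (5,3) via y @ 0.8314  # hit
  → r_4 = 0.8314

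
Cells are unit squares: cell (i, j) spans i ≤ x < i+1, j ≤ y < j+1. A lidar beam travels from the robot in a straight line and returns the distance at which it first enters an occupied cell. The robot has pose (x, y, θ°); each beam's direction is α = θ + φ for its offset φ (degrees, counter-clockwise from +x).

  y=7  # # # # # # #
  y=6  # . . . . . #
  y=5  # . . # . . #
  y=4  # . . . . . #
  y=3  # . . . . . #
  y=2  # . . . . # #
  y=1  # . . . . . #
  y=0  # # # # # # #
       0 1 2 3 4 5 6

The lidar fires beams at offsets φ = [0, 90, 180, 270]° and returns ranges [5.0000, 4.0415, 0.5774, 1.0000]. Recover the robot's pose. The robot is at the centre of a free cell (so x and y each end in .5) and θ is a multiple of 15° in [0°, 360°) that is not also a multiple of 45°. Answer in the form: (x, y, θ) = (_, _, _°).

Candidates: 28 free-cell centres × 16 headings = 448 poses. Raycast each; keep the one whose scan matches to 4 dp.
  (2.5, 4.5, 285°): beam 1 = 3.6235 ≠ 5.0000 ✗
  (5.5, 5.5, 195°): beam 1 = 1.5529 ≠ 5.0000 ✗
  (3.5, 3.5, 255°): beam 1 = 2.5882 ≠ 5.0000 ✗
  (4.5, 5.5, 105°): beam 1 = 1.5529 ≠ 5.0000 ✗
  …
  (1.5, 3.5, 330°): r_1=5.0000, r_2=4.0415, r_3=0.5774, r_4=1.0000 — all match ✓
No second candidate reproduces the full scan.

(x, y, θ) = (1.5, 3.5, 330°)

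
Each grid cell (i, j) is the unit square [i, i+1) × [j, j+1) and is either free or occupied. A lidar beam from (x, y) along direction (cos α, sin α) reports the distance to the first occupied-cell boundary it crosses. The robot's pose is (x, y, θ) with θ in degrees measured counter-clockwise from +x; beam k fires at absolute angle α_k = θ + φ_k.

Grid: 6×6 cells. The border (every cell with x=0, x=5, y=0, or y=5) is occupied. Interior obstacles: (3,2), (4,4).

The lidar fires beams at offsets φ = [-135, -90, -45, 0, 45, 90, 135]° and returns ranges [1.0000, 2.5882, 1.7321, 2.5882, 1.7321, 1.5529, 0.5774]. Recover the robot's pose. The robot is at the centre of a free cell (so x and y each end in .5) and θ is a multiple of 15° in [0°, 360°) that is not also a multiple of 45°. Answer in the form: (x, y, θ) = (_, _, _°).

Enumerate (i+0.5, j+0.5, θ) over the 14 free cells and 16 admissible headings. For each, cast all 7 beams and compare to the given ranges.
  (1.5, 4.5, 15°): beam 2 = 3.6235 ≠ 2.5882 ✗
  (2.5, 2.5, 60°): beam 1 = 1.5529 ≠ 1.0000 ✗
  (1.5, 1.5, 105°): beam 2 = 1.9319 ≠ 2.5882 ✗
  (1.5, 3.5, 30°): beam 1 = 1.9319 ≠ 1.0000 ✗
  …
  (1.5, 3.5, 15°): r_1=1.0000, r_2=2.5882, r_3=1.7321, r_4=2.5882, r_5=1.7321, r_6=1.5529, r_7=0.5774 — all match ✓
No second candidate reproduces the full scan.

(x, y, θ) = (1.5, 3.5, 15°)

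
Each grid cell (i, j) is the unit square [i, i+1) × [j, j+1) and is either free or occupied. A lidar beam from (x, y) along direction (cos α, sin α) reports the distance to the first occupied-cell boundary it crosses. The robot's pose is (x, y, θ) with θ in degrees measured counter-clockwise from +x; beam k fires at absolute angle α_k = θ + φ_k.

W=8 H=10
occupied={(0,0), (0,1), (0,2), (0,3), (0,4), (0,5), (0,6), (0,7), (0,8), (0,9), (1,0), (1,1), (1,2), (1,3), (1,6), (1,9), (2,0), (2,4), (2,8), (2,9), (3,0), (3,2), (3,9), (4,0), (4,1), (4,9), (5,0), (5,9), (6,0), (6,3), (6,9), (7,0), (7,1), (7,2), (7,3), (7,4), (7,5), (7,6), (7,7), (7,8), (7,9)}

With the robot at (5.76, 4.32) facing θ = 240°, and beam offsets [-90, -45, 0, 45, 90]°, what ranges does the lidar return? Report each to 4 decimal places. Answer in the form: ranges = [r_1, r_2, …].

beam 1: φ=-90°, α=150°
  cosα=-0.8660 sinα=0.5000 | (5,4) | tMaxX 0.8776 tMaxY 1.3600 | tΔX 1.1547 tΔY 2.0000
    t=0.8776 [x] (4,4)
    t=1.3600 [y] (4,5)
    t=2.0323 [x] (3,5)
    t=3.1870 [x] (2,5)
    t=3.3600 [y] (2,6)
    t=4.3417 [x] (1,6) — stop
  → r_1 = 4.3417
beam 2: φ=-45°, α=195°
  cosα=-0.9659 sinα=-0.2588 | (5,4) | tMaxX 0.7868 tMaxY 1.2364 | tΔX 1.0353 tΔY 3.8637
    t=0.7868 [x] (4,4)
    t=1.2364 [y] (4,3)
    t=1.8221 [x] (3,3)
    t=2.8574 [x] (2,3)
    t=3.8926 [x] (1,3) — stop
  → r_2 = 3.8926
beam 3: φ=0°, α=240°
  cosα=-0.5000 sinα=-0.8660 | (5,4) | tMaxX 1.5200 tMaxY 0.3695 | tΔX 2.0000 tΔY 1.1547
    t=0.3695 [y] (5,3)
    t=1.5200 [x] (4,3)
    t=1.5242 [y] (4,2)
    t=2.6789 [y] (4,1) — stop
  → r_3 = 2.6789
beam 4: φ=45°, α=285°
  cosα=0.2588 sinα=-0.9659 | (5,4) | tMaxX 0.9273 tMaxY 0.3313 | tΔX 3.8637 tΔY 1.0353
    t=0.3313 [y] (5,3)
    t=0.9273 [x] (6,3) — stop
  → r_4 = 0.9273
beam 5: φ=90°, α=330°
  cosα=0.8660 sinα=-0.5000 | (5,4) | tMaxX 0.2771 tMaxY 0.6400 | tΔX 1.1547 tΔY 2.0000
    t=0.2771 [x] (6,4)
    t=0.6400 [y] (6,3) — stop
  → r_5 = 0.6400

ranges = [4.3417, 3.8926, 2.6789, 0.9273, 0.6400]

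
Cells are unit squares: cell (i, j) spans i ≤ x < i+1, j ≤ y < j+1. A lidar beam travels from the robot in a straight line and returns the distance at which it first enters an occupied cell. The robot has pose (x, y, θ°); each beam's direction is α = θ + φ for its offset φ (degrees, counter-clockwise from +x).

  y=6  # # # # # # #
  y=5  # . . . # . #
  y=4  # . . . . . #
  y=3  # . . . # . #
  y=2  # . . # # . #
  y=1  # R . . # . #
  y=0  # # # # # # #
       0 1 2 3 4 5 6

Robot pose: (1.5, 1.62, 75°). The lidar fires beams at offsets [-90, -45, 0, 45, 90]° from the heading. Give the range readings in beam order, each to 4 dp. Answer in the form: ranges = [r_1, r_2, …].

beam 1: φ=-90°, α=345°
  cosα=0.9659 sinα=-0.2588 | (1,1) | tMaxX 0.5176 tMaxY 2.3955 | tΔX 1.0353 tΔY 3.8637
    t=0.5176 [x] (2,1)
    t=1.5529 [x] (3,1)
    t=2.3955 [y] (3,0) — stop
  → r_1 = 2.3955
beam 2: φ=-45°, α=30°
  cosα=0.8660 sinα=0.5000 | (1,1) | tMaxX 0.5774 tMaxY 0.7600 | tΔX 1.1547 tΔY 2.0000
    t=0.5774 [x] (2,1)
    t=0.7600 [y] (2,2)
    t=1.7321 [x] (3,2) — stop
  → r_2 = 1.7321
beam 3: φ=0°, α=75°
  cosα=0.2588 sinα=0.9659 | (1,1) | tMaxX 1.9319 tMaxY 0.3934 | tΔX 3.8637 tΔY 1.0353
    t=0.3934 [y] (1,2)
    t=1.4287 [y] (1,3)
    t=1.9319 [x] (2,3)
    t=2.4640 [y] (2,4)
    t=3.4992 [y] (2,5)
    t=4.5345 [y] (2,6) — stop
  → r_3 = 4.5345
beam 4: φ=45°, α=120°
  cosα=-0.5000 sinα=0.8660 | (1,1) | tMaxX 1.0000 tMaxY 0.4388 | tΔX 2.0000 tΔY 1.1547
    t=0.4388 [y] (1,2)
    t=1.0000 [x] (0,2) — stop
  → r_4 = 1.0000
beam 5: φ=90°, α=165°
  cosα=-0.9659 sinα=0.2588 | (1,1) | tMaxX 0.5176 tMaxY 1.4682 | tΔX 1.0353 tΔY 3.8637
    t=0.5176 [x] (0,1) — stop
  → r_5 = 0.5176

ranges = [2.3955, 1.7321, 4.5345, 1.0000, 0.5176]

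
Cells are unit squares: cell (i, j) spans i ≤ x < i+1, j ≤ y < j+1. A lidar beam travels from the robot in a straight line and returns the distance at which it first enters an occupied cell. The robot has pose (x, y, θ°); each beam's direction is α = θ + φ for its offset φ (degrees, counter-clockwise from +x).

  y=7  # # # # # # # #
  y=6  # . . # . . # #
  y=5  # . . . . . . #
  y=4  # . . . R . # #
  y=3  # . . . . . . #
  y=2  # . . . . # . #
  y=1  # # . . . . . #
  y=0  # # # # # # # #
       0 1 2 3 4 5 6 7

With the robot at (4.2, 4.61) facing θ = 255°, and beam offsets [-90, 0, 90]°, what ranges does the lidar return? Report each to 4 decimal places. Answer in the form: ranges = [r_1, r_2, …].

beam 1: φ=-90°, α=165°
  direction (-0.9659, 0.2588); cell (4,4); t to first gridline: x 0.2071, y 1.5068 (then +1.0353 / +3.8637)
    (3,4) via x @ 0.2071
    (2,4) via x @ 1.2423
    (2,5) via y @ 1.5068
    (1,5) via x @ 2.2776
    (0,5) via x @ 3.3129  # hit
  → r_1 = 3.3129
beam 2: φ=0°, α=255°
  direction (-0.2588, -0.9659); cell (4,4); t to first gridline: x 0.7727, y 0.6315 (then +3.8637 / +1.0353)
    (4,3) via y @ 0.6315
    (3,3) via x @ 0.7727
    (3,2) via y @ 1.6668
    (3,1) via y @ 2.7021
    (3,0) via y @ 3.7373  # hit
  → r_2 = 3.7373
beam 3: φ=90°, α=345°
  direction (0.9659, -0.2588); cell (4,4); t to first gridline: x 0.8282, y 2.3569 (then +1.0353 / +3.8637)
    (5,4) via x @ 0.8282
    (6,4) via x @ 1.8635  # hit
  → r_3 = 1.8635

ranges = [3.3129, 3.7373, 1.8635]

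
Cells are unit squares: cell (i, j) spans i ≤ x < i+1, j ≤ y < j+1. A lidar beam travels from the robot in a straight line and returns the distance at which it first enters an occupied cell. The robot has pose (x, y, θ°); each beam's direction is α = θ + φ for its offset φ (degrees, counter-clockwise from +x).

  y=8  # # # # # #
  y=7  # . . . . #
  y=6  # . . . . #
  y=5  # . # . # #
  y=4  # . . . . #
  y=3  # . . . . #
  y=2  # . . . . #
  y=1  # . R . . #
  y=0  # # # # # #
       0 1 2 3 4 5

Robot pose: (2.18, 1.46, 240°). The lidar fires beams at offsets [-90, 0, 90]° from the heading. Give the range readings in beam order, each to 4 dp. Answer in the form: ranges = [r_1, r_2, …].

ranges = [1.3625, 0.5312, 0.9200]

beam 1: φ=-90°, α=150°
  d=(-0.8660,0.5000)  start (2,1)  tX=0.2078 tY=1.0800  stride 1/|dx|=1.1547 1/|dy|=2.0000
    cross x-line → (1,1), t=0.2078
    cross y-line → (1,2), t=1.0800
    cross x-line → (0,2), t=1.3625 (wall)
  → r_1 = 1.3625
beam 2: φ=0°, α=240°
  d=(-0.5000,-0.8660)  start (2,1)  tX=0.3600 tY=0.5312  stride 1/|dx|=2.0000 1/|dy|=1.1547
    cross x-line → (1,1), t=0.3600
    cross y-line → (1,0), t=0.5312 (wall)
  → r_2 = 0.5312
beam 3: φ=90°, α=330°
  d=(0.8660,-0.5000)  start (2,1)  tX=0.9469 tY=0.9200  stride 1/|dx|=1.1547 1/|dy|=2.0000
    cross y-line → (2,0), t=0.9200 (wall)
  → r_3 = 0.9200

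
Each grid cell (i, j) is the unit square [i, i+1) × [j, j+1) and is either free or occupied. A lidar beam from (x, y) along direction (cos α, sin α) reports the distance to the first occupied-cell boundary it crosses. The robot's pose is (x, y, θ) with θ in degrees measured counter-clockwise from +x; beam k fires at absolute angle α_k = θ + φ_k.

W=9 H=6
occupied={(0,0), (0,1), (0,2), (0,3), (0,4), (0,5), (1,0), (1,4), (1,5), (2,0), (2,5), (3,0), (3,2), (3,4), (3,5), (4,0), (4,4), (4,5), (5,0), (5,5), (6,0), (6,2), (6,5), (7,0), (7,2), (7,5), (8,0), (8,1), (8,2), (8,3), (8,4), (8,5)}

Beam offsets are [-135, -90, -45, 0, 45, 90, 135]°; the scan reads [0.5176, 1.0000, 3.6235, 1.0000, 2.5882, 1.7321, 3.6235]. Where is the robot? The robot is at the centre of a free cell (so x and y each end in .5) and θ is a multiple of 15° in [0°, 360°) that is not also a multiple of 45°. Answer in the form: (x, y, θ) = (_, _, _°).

Enumerate (i+0.5, j+0.5, θ) over the 22 free cells and 16 admissible headings. For each, cast all 7 beams and compare to the given ranges.
  (2.5, 2.5, 150°): beam 2 = 1.7321 ≠ 1.0000 ✗
  (1.5, 2.5, 120°): beam 1 = 1.5529 ≠ 0.5176 ✗
  (4.5, 1.5, 195°): beam 1 = 4.0415 ≠ 0.5176 ✗
  …
  (4.5, 3.5, 240°): r_1=0.5176, r_2=1.0000, r_3=3.6235, r_4=1.0000, r_5=2.5882, r_6=1.7321, r_7=3.6235 — all match ✓
Only this pose fits every beam.

(x, y, θ) = (4.5, 3.5, 240°)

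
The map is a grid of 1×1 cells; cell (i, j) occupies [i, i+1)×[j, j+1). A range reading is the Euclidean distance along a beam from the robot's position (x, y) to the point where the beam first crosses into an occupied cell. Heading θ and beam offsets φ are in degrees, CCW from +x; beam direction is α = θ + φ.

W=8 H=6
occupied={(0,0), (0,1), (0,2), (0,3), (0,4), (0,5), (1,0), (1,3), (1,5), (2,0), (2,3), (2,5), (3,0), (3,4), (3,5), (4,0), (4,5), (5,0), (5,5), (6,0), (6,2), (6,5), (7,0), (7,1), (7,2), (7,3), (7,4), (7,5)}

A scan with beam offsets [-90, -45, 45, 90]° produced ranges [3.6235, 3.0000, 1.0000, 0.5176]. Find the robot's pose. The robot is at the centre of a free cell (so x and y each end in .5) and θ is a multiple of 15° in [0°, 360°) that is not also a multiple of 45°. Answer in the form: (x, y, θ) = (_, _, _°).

Enumerate (i+0.5, j+0.5, θ) over the 20 free cells and 16 admissible headings. For each, cast all 4 beams and compare to the given ranges.
  (5.5, 2.5, 195°): beam 1 = 2.5882 ≠ 3.6235 ✗
  (3.5, 2.5, 75°): beam 2 = 4.0415 ≠ 3.0000 ✗
  (1.5, 4.5, 150°): beam 1 = 0.5774 ≠ 3.6235 ✗
  …
  (5.5, 1.5, 165°): r_1=3.6235, r_2=3.0000, r_3=1.0000, r_4=0.5176 — all match ✓
No second candidate reproduces the full scan.

(x, y, θ) = (5.5, 1.5, 165°)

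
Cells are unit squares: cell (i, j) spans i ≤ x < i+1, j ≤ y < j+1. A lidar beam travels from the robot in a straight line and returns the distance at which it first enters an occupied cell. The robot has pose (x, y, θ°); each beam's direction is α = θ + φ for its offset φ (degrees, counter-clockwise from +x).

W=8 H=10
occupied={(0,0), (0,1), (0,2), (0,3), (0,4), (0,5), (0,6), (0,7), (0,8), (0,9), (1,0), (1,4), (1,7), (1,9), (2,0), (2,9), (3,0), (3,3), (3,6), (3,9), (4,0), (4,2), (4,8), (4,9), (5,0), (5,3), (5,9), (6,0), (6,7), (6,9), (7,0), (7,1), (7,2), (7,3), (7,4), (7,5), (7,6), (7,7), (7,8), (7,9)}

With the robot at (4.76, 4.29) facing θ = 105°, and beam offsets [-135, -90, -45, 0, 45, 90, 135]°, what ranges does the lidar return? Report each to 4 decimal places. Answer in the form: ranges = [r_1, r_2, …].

ranges = [0.5800, 2.3190, 3.1292, 4.8762, 4.3417, 1.1205, 1.4896]

beam 1: φ=-135°, α=330°
  direction (0.8660, -0.5000); cell (4,4); t to first gridline: x 0.2771, y 0.5800 (then +1.1547 / +2.0000)
    (5,4) via x @ 0.2771
    (5,3) via y @ 0.5800  # hit
  → r_1 = 0.5800
beam 2: φ=-90°, α=15°
  direction (0.9659, 0.2588); cell (4,4); t to first gridline: x 0.2485, y 2.7432 (then +1.0353 / +3.8637)
    (5,4) via x @ 0.2485
    (6,4) via x @ 1.2837
    (7,4) via x @ 2.3190  # hit
  → r_2 = 2.3190
beam 3: φ=-45°, α=60°
  direction (0.5000, 0.8660); cell (4,4); t to first gridline: x 0.4800, y 0.8198 (then +2.0000 / +1.1547)
    (5,4) via x @ 0.4800
    (5,5) via y @ 0.8198
    (5,6) via y @ 1.9745
    (6,6) via x @ 2.4800
    (6,7) via y @ 3.1292  # hit
  → r_3 = 3.1292
beam 4: φ=0°, α=105°
  direction (-0.2588, 0.9659); cell (4,4); t to first gridline: x 2.9364, y 0.7350 (then +3.8637 / +1.0353)
    (4,5) via y @ 0.7350
    (4,6) via y @ 1.7703
    (4,7) via y @ 2.8056
    (3,7) via x @ 2.9364
    (3,8) via y @ 3.8409
    (3,9) via y @ 4.8762  # hit
  → r_4 = 4.8762
beam 5: φ=45°, α=150°
  direction (-0.8660, 0.5000); cell (4,4); t to first gridline: x 0.8776, y 1.4200 (then +1.1547 / +2.0000)
    (3,4) via x @ 0.8776
    (3,5) via y @ 1.4200
    (2,5) via x @ 2.0323
    (1,5) via x @ 3.1870
    (1,6) via y @ 3.4200
    (0,6) via x @ 4.3417  # hit
  → r_5 = 4.3417
beam 6: φ=90°, α=195°
  direction (-0.9659, -0.2588); cell (4,4); t to first gridline: x 0.7868, y 1.1205 (then +1.0353 / +3.8637)
    (3,4) via x @ 0.7868
    (3,3) via y @ 1.1205  # hit
  → r_6 = 1.1205
beam 7: φ=135°, α=240°
  direction (-0.5000, -0.8660); cell (4,4); t to first gridline: x 1.5200, y 0.3349 (then +2.0000 / +1.1547)
    (4,3) via y @ 0.3349
    (4,2) via y @ 1.4896  # hit
  → r_7 = 1.4896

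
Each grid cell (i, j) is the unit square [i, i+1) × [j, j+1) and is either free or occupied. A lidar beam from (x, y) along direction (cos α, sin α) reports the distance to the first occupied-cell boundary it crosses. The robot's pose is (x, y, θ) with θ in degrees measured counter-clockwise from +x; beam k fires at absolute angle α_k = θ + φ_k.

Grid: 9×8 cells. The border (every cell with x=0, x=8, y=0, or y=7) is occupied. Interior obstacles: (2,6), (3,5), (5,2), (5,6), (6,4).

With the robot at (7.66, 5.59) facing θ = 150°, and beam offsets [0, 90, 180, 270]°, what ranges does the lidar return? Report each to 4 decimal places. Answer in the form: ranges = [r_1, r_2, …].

ranges = [1.9168, 1.3200, 0.3926, 0.6800]

beam 1: φ=0°, α=150°
  d=(-0.8660,0.5000)  start (7,5)  tX=0.7621 tY=0.8200  stride 1/|dx|=1.1547 1/|dy|=2.0000
    cross x-line → (6,5), t=0.7621
    cross y-line → (6,6), t=0.8200
    cross x-line → (5,6), t=1.9168 (wall)
  → r_1 = 1.9168
beam 2: φ=90°, α=240°
  d=(-0.5000,-0.8660)  start (7,5)  tX=1.3200 tY=0.6813  stride 1/|dx|=2.0000 1/|dy|=1.1547
    cross y-line → (7,4), t=0.6813
    cross x-line → (6,4), t=1.3200 (wall)
  → r_2 = 1.3200
beam 3: φ=180°, α=330°
  d=(0.8660,-0.5000)  start (7,5)  tX=0.3926 tY=1.1800  stride 1/|dx|=1.1547 1/|dy|=2.0000
    cross x-line → (8,5), t=0.3926 (wall)
  → r_3 = 0.3926
beam 4: φ=270°, α=60°
  d=(0.5000,0.8660)  start (7,5)  tX=0.6800 tY=0.4734  stride 1/|dx|=2.0000 1/|dy|=1.1547
    cross y-line → (7,6), t=0.4734
    cross x-line → (8,6), t=0.6800 (wall)
  → r_4 = 0.6800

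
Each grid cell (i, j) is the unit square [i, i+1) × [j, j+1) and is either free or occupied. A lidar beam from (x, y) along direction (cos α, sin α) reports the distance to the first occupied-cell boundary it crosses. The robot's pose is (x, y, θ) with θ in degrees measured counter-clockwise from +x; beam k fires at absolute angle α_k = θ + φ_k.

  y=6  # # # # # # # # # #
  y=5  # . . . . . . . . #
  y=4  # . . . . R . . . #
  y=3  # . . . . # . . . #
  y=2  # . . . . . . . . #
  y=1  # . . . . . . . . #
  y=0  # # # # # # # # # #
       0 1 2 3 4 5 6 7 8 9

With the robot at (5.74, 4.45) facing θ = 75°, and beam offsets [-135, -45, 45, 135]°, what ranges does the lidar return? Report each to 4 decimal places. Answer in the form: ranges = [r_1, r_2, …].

ranges = [0.5196, 3.1000, 1.7898, 5.4733]

beam 1: φ=-135°, α=300°
  d=(0.5000,-0.8660)  start (5,4)  tX=0.5200 tY=0.5196  stride 1/|dx|=2.0000 1/|dy|=1.1547
    cross y-line → (5,3), t=0.5196 (wall)
  → r_1 = 0.5196
beam 2: φ=-45°, α=30°
  d=(0.8660,0.5000)  start (5,4)  tX=0.3002 tY=1.1000  stride 1/|dx|=1.1547 1/|dy|=2.0000
    cross x-line → (6,4), t=0.3002
    cross y-line → (6,5), t=1.1000
    cross x-line → (7,5), t=1.4549
    cross x-line → (8,5), t=2.6096
    cross y-line → (8,6), t=3.1000 (wall)
  → r_2 = 3.1000
beam 3: φ=45°, α=120°
  d=(-0.5000,0.8660)  start (5,4)  tX=1.4800 tY=0.6351  stride 1/|dx|=2.0000 1/|dy|=1.1547
    cross y-line → (5,5), t=0.6351
    cross x-line → (4,5), t=1.4800
    cross y-line → (4,6), t=1.7898 (wall)
  → r_3 = 1.7898
beam 4: φ=135°, α=210°
  d=(-0.8660,-0.5000)  start (5,4)  tX=0.8545 tY=0.9000  stride 1/|dx|=1.1547 1/|dy|=2.0000
    cross x-line → (4,4), t=0.8545
    cross y-line → (4,3), t=0.9000
    cross x-line → (3,3), t=2.0092
    cross y-line → (3,2), t=2.9000
    cross x-line → (2,2), t=3.1639
    cross x-line → (1,2), t=4.3186
    cross y-line → (1,1), t=4.9000
    cross x-line → (0,1), t=5.4733 (wall)
  → r_4 = 5.4733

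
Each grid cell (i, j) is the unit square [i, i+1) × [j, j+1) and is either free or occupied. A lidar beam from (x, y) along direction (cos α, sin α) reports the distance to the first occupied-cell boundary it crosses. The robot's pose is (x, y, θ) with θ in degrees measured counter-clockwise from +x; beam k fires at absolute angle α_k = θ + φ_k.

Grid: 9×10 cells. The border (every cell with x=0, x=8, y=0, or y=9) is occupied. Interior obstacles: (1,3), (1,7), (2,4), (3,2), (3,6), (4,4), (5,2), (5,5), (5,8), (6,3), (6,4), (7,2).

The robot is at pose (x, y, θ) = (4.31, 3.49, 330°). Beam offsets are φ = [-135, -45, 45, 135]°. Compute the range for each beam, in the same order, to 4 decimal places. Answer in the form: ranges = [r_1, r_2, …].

beam 1: φ=-135°, α=195°
  d=(-0.9659,-0.2588)  start (4,3)  tX=0.3209 tY=1.8932  stride 1/|dx|=1.0353 1/|dy|=3.8637
    cross x-line → (3,3), t=0.3209
    cross x-line → (2,3), t=1.3562
    cross y-line → (2,2), t=1.8932
    cross x-line → (1,2), t=2.3915
    cross x-line → (0,2), t=3.4268 (wall)
  → r_1 = 3.4268
beam 2: φ=-45°, α=285°
  d=(0.2588,-0.9659)  start (4,3)  tX=2.6660 tY=0.5073  stride 1/|dx|=3.8637 1/|dy|=1.0353
    cross y-line → (4,2), t=0.5073
    cross y-line → (4,1), t=1.5426
    cross y-line → (4,0), t=2.5778 (wall)
  → r_2 = 2.5778
beam 3: φ=45°, α=15°
  d=(0.9659,0.2588)  start (4,3)  tX=0.7143 tY=1.9705  stride 1/|dx|=1.0353 1/|dy|=3.8637
    cross x-line → (5,3), t=0.7143
    cross x-line → (6,3), t=1.7496 (wall)
  → r_3 = 1.7496
beam 4: φ=135°, α=105°
  d=(-0.2588,0.9659)  start (4,3)  tX=1.1977 tY=0.5280  stride 1/|dx|=3.8637 1/|dy|=1.0353
    cross y-line → (4,4), t=0.5280 (wall)
  → r_4 = 0.5280

ranges = [3.4268, 2.5778, 1.7496, 0.5280]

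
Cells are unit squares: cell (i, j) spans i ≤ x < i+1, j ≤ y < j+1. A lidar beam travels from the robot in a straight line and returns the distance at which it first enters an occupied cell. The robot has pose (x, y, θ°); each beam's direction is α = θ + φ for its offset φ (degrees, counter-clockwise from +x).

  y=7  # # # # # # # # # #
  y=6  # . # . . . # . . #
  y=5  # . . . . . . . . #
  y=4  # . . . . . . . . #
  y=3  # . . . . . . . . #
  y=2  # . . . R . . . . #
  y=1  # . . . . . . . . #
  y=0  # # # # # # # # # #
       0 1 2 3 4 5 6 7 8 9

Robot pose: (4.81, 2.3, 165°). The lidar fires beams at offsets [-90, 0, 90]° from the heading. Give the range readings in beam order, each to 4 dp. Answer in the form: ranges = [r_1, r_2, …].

beam 1: φ=-90°, α=75°
  direction (0.2588, 0.9659); cell (4,2); t to first gridline: x 0.7341, y 0.7247 (then +3.8637 / +1.0353)
    (4,3) via y @ 0.7247
    (5,3) via x @ 0.7341
    (5,4) via y @ 1.7600
    (5,5) via y @ 2.7952
    (5,6) via y @ 3.8305
    (6,6) via x @ 4.5978  # hit
  → r_1 = 4.5978
beam 2: φ=0°, α=165°
  direction (-0.9659, 0.2588); cell (4,2); t to first gridline: x 0.8386, y 2.7046 (then +1.0353 / +3.8637)
    (3,2) via x @ 0.8386
    (2,2) via x @ 1.8738
    (2,3) via y @ 2.7046
    (1,3) via x @ 2.9091
    (0,3) via x @ 3.9444  # hit
  → r_2 = 3.9444
beam 3: φ=90°, α=255°
  direction (-0.2588, -0.9659); cell (4,2); t to first gridline: x 3.1296, y 0.3106 (then +3.8637 / +1.0353)
    (4,1) via y @ 0.3106
    (4,0) via y @ 1.3459  # hit
  → r_3 = 1.3459

ranges = [4.5978, 3.9444, 1.3459]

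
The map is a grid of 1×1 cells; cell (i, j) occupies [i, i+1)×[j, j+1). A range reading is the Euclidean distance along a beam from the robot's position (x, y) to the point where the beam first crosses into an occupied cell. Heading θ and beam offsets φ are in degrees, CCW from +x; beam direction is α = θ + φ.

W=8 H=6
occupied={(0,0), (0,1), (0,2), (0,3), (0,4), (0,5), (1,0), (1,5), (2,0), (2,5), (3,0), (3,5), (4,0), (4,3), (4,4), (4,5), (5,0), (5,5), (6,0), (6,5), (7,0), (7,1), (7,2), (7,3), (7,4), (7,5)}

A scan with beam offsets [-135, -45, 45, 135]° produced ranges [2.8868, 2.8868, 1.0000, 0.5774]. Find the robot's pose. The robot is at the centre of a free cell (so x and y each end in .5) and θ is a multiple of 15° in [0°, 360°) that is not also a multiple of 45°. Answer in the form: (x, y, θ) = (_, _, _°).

(x, y, θ) = (1.5, 3.5, 75°)

Candidates: 22 free-cell centres × 16 headings = 352 poses. Raycast each; keep the one whose scan matches to 4 dp.
  (4.5, 2.5, 285°): beam 1 = 4.0415 ≠ 2.8868 ✗
  (6.5, 3.5, 210°): beam 1 = 1.5529 ≠ 2.8868 ✗
  (3.5, 1.5, 300°): beam 1 = 2.5882 ≠ 2.8868 ✗
  (2.5, 2.5, 240°): beam 1 = 2.5882 ≠ 2.8868 ✗
  …
  (1.5, 3.5, 75°): r_1=2.8868, r_2=2.8868, r_3=1.0000, r_4=0.5774 — all match ✓
Unique over the lattice → pose = (1.5, 3.5, 75°).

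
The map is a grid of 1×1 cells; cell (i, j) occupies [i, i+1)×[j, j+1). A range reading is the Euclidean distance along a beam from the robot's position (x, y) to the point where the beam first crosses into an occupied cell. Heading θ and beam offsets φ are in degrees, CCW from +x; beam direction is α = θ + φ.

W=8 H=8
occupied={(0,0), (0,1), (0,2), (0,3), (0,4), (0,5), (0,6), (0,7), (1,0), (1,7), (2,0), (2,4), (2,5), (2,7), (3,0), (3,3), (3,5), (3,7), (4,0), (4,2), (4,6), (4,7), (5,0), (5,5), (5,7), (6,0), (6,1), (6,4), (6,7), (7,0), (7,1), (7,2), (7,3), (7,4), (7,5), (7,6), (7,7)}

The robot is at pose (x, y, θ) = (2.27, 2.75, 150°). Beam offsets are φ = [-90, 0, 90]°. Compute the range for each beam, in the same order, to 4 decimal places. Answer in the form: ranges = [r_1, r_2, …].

ranges = [1.4434, 1.4665, 2.0207]

beam 1: φ=-90°, α=60°
  direction (0.5000, 0.8660); cell (2,2); t to first gridline: x 1.4600, y 0.2887 (then +2.0000 / +1.1547)
    (2,3) via y @ 0.2887
    (2,4) via y @ 1.4434  # hit
  → r_1 = 1.4434
beam 2: φ=0°, α=150°
  direction (-0.8660, 0.5000); cell (2,2); t to first gridline: x 0.3118, y 0.5000 (then +1.1547 / +2.0000)
    (1,2) via x @ 0.3118
    (1,3) via y @ 0.5000
    (0,3) via x @ 1.4665  # hit
  → r_2 = 1.4665
beam 3: φ=90°, α=240°
  direction (-0.5000, -0.8660); cell (2,2); t to first gridline: x 0.5400, y 0.8660 (then +2.0000 / +1.1547)
    (1,2) via x @ 0.5400
    (1,1) via y @ 0.8660
    (1,0) via y @ 2.0207  # hit
  → r_3 = 2.0207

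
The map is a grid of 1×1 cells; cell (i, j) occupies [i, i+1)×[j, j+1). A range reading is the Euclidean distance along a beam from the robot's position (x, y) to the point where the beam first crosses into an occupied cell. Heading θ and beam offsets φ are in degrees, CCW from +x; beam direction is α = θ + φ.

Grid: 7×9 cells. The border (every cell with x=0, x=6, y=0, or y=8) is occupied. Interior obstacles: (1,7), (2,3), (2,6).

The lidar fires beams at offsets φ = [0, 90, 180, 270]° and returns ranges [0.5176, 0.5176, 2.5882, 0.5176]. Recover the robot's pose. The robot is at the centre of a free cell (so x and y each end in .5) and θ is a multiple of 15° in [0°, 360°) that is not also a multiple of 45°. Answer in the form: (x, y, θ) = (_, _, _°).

(x, y, θ) = (1.5, 6.5, 105°)

Enumerate (i+0.5, j+0.5, θ) over the 32 free cells and 16 admissible headings. For each, cast all 4 beams and compare to the given ranges.
  (1.5, 4.5, 210°): beam 1 = 0.5774 ≠ 0.5176 ✗
  (1.5, 3.5, 15°): beam 2 = 1.9319 ≠ 0.5176 ✗
  (3.5, 6.5, 150°): beam 1 = 0.5774 ≠ 0.5176 ✗
  (2.5, 2.5, 60°): beam 1 = 0.5774 ≠ 0.5176 ✗
  (1.5, 1.5, 150°): beam 1 = 0.5774 ≠ 0.5176 ✗
  …
  (1.5, 6.5, 105°): r_1=0.5176, r_2=0.5176, r_3=2.5882, r_4=0.5176 — all match ✓
Unique over the lattice → pose = (1.5, 6.5, 105°).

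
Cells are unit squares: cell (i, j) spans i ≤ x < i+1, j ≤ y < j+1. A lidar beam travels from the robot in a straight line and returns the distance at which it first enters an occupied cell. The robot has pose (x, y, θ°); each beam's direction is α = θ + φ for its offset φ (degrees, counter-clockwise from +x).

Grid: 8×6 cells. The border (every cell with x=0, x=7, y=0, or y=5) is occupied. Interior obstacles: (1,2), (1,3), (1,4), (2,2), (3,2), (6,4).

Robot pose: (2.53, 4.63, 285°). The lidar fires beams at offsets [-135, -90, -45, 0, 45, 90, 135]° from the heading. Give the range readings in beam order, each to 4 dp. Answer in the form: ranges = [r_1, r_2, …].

ranges = [0.6120, 0.5487, 1.0600, 1.6875, 5.1615, 1.4296, 0.4272]

beam 1: φ=-135°, α=150°
  direction (-0.8660, 0.5000); cell (2,4); t to first gridline: x 0.6120, y 0.7400 (then +1.1547 / +2.0000)
    (1,4) via x @ 0.6120  # hit
  → r_1 = 0.6120
beam 2: φ=-90°, α=195°
  direction (-0.9659, -0.2588); cell (2,4); t to first gridline: x 0.5487, y 2.4341 (then +1.0353 / +3.8637)
    (1,4) via x @ 0.5487  # hit
  → r_2 = 0.5487
beam 3: φ=-45°, α=240°
  direction (-0.5000, -0.8660); cell (2,4); t to first gridline: x 1.0600, y 0.7275 (then +2.0000 / +1.1547)
    (2,3) via y @ 0.7275
    (1,3) via x @ 1.0600  # hit
  → r_3 = 1.0600
beam 4: φ=0°, α=285°
  direction (0.2588, -0.9659); cell (2,4); t to first gridline: x 1.8159, y 0.6522 (then +3.8637 / +1.0353)
    (2,3) via y @ 0.6522
    (2,2) via y @ 1.6875  # hit
  → r_4 = 1.6875
beam 5: φ=45°, α=330°
  direction (0.8660, -0.5000); cell (2,4); t to first gridline: x 0.5427, y 1.2600 (then +1.1547 / +2.0000)
    (3,4) via x @ 0.5427
    (3,3) via y @ 1.2600
    (4,3) via x @ 1.6974
    (5,3) via x @ 2.8521
    (5,2) via y @ 3.2600
    (6,2) via x @ 4.0068
    (7,2) via x @ 5.1615  # hit
  → r_5 = 5.1615
beam 6: φ=90°, α=15°
  direction (0.9659, 0.2588); cell (2,4); t to first gridline: x 0.4866, y 1.4296 (then +1.0353 / +3.8637)
    (3,4) via x @ 0.4866
    (3,5) via y @ 1.4296  # hit
  → r_6 = 1.4296
beam 7: φ=135°, α=60°
  direction (0.5000, 0.8660); cell (2,4); t to first gridline: x 0.9400, y 0.4272 (then +2.0000 / +1.1547)
    (2,5) via y @ 0.4272  # hit
  → r_7 = 0.4272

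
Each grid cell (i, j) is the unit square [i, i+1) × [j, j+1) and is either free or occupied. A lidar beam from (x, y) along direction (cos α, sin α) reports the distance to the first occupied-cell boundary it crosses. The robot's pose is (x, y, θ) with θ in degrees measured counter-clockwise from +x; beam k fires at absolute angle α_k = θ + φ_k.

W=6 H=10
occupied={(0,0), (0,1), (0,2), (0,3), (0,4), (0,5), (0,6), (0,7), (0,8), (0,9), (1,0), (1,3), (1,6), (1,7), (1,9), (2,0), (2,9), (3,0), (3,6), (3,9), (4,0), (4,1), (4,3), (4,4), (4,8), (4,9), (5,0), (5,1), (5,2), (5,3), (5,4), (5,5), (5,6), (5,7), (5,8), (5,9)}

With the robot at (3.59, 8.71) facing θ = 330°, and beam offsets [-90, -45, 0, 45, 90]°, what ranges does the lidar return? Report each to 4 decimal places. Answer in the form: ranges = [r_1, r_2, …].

ranges = [5.1800, 3.8409, 0.4734, 0.4245, 0.3349]

beam 1: φ=-90°, α=240°
  direction (-0.5000, -0.8660); cell (3,8); t to first gridline: x 1.1800, y 0.8198 (then +2.0000 / +1.1547)
    (3,7) via y @ 0.8198
    (2,7) via x @ 1.1800
    (2,6) via y @ 1.9745
    (2,5) via y @ 3.1292
    (1,5) via x @ 3.1800
    (1,4) via y @ 4.2839
    (0,4) via x @ 5.1800  # hit
  → r_1 = 5.1800
beam 2: φ=-45°, α=285°
  direction (0.2588, -0.9659); cell (3,8); t to first gridline: x 1.5841, y 0.7350 (then +3.8637 / +1.0353)
    (3,7) via y @ 0.7350
    (4,7) via x @ 1.5841
    (4,6) via y @ 1.7703
    (4,5) via y @ 2.8056
    (4,4) via y @ 3.8409  # hit
  → r_2 = 3.8409
beam 3: φ=0°, α=330°
  direction (0.8660, -0.5000); cell (3,8); t to first gridline: x 0.4734, y 1.4200 (then +1.1547 / +2.0000)
    (4,8) via x @ 0.4734  # hit
  → r_3 = 0.4734
beam 4: φ=45°, α=15°
  direction (0.9659, 0.2588); cell (3,8); t to first gridline: x 0.4245, y 1.1205 (then +1.0353 / +3.8637)
    (4,8) via x @ 0.4245  # hit
  → r_4 = 0.4245
beam 5: φ=90°, α=60°
  direction (0.5000, 0.8660); cell (3,8); t to first gridline: x 0.8200, y 0.3349 (then +2.0000 / +1.1547)
    (3,9) via y @ 0.3349  # hit
  → r_5 = 0.3349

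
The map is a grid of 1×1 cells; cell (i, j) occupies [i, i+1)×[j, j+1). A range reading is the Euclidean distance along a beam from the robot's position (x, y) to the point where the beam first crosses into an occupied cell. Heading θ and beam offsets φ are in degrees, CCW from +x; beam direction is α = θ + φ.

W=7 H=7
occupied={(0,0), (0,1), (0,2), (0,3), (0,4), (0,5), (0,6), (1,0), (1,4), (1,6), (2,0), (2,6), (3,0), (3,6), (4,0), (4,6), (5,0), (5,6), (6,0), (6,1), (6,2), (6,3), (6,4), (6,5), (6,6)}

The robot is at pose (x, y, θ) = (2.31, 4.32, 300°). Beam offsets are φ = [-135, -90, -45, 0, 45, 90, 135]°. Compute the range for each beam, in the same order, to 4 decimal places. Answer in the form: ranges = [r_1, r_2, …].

beam 1: φ=-135°, α=165°
  direction (-0.9659, 0.2588); cell (2,4); t to first gridline: x 0.3209, y 2.6273 (then +1.0353 / +3.8637)
    (1,4) via x @ 0.3209  # hit
  → r_1 = 0.3209
beam 2: φ=-90°, α=210°
  direction (-0.8660, -0.5000); cell (2,4); t to first gridline: x 0.3580, y 0.6400 (then +1.1547 / +2.0000)
    (1,4) via x @ 0.3580  # hit
  → r_2 = 0.3580
beam 3: φ=-45°, α=255°
  direction (-0.2588, -0.9659); cell (2,4); t to first gridline: x 1.1977, y 0.3313 (then +3.8637 / +1.0353)
    (2,3) via y @ 0.3313
    (1,3) via x @ 1.1977
    (1,2) via y @ 1.3666
    (1,1) via y @ 2.4018
    (1,0) via y @ 3.4371  # hit
  → r_3 = 3.4371
beam 4: φ=0°, α=300°
  direction (0.5000, -0.8660); cell (2,4); t to first gridline: x 1.3800, y 0.3695 (then +2.0000 / +1.1547)
    (2,3) via y @ 0.3695
    (3,3) via x @ 1.3800
    (3,2) via y @ 1.5242
    (3,1) via y @ 2.6789
    (4,1) via x @ 3.3800
    (4,0) via y @ 3.8336  # hit
  → r_4 = 3.8336
beam 5: φ=45°, α=345°
  direction (0.9659, -0.2588); cell (2,4); t to first gridline: x 0.7143, y 1.2364 (then +1.0353 / +3.8637)
    (3,4) via x @ 0.7143
    (3,3) via y @ 1.2364
    (4,3) via x @ 1.7496
    (5,3) via x @ 2.7849
    (6,3) via x @ 3.8202  # hit
  → r_5 = 3.8202
beam 6: φ=90°, α=30°
  direction (0.8660, 0.5000); cell (2,4); t to first gridline: x 0.7967, y 1.3600 (then +1.1547 / +2.0000)
    (3,4) via x @ 0.7967
    (3,5) via y @ 1.3600
    (4,5) via x @ 1.9514
    (5,5) via x @ 3.1061
    (5,6) via y @ 3.3600  # hit
  → r_6 = 3.3600
beam 7: φ=135°, α=75°
  direction (0.2588, 0.9659); cell (2,4); t to first gridline: x 2.6660, y 0.7040 (then +3.8637 / +1.0353)
    (2,5) via y @ 0.7040
    (2,6) via y @ 1.7393  # hit
  → r_7 = 1.7393

ranges = [0.3209, 0.3580, 3.4371, 3.8336, 3.8202, 3.3600, 1.7393]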